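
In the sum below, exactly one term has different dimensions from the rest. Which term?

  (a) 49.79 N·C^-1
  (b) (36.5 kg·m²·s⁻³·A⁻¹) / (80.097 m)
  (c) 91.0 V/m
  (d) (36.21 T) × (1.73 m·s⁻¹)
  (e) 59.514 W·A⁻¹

In SI base units:
  (a) N·C⁻¹ = kg·m·s⁻²·(s·A)⁻¹ = kg·m·s⁻³·A⁻¹
  (b) [kg·m²·s⁻³·A⁻¹] / [m] = kg·m·s⁻³·A⁻¹
  (c) V·m⁻¹ = J·C⁻¹·m⁻¹ = kg·m·s⁻³·A⁻¹
  (d) [kg·s⁻²·A⁻¹] · [m·s⁻¹] = kg·m·s⁻³·A⁻¹
  (e) W·A⁻¹ = J·s⁻¹·A⁻¹ = kg·m²·s⁻³·A⁻¹
All reduce to kg·m·s⁻³·A⁻¹ except (e), which is kg·m²·s⁻³·A⁻¹.

(e)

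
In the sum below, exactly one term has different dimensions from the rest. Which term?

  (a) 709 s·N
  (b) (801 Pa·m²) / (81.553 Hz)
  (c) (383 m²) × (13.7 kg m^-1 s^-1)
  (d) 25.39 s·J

(d)

In SI base units:
  (a) N·s = kg·m·s⁻²·s = kg·m·s⁻¹
  (b) [kg·m·s⁻²] / [s⁻¹] = kg·m·s⁻¹
  (c) [m²] · [kg·m⁻¹·s⁻¹] = kg·m·s⁻¹
  (d) J·s = N·m·s = kg·m²·s⁻¹
All reduce to kg·m·s⁻¹ except (d), which is kg·m²·s⁻¹.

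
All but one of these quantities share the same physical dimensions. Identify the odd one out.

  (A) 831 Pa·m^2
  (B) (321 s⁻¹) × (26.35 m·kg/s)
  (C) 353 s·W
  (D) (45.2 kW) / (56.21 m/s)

In SI base units:
  (A) Pa·m² = N·m⁻²·m² = kg·m·s⁻²
  (B) [s⁻¹] · [kg·m·s⁻¹] = kg·m·s⁻²
  (C) W·s = J·s⁻¹·s = kg·m²·s⁻²
  (D) [kg·m²·s⁻³] / [m·s⁻¹] = kg·m·s⁻²
All reduce to kg·m·s⁻² except (C), which is kg·m²·s⁻².

(C)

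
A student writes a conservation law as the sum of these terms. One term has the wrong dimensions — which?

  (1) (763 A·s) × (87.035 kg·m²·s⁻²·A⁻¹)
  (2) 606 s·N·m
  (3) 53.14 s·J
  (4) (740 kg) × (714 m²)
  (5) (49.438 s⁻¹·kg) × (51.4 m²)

(4)

Reduce each to base SI dimensions:
  (1) [s·A] · [kg·m²·s⁻²·A⁻¹] = kg·m²·s⁻¹
  (2) N·m·s = kg·m·s⁻²·m·s = kg·m²·s⁻¹
  (3) J·s = N·m·s = kg·m²·s⁻¹
  (4) [kg] · [m²] = kg·m²
  (5) [kg·s⁻¹] · [m²] = kg·m²·s⁻¹
All reduce to kg·m²·s⁻¹ except (4), which is kg·m².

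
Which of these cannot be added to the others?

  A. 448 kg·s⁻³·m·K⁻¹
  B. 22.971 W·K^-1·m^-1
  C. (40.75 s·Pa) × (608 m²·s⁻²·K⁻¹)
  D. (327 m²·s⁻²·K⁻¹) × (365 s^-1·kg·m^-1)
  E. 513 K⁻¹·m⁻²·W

In SI base units:
  A. kg·m·s⁻³·K⁻¹
  B. W·m⁻¹·K⁻¹ = J·s⁻¹·m⁻¹·K⁻¹ = kg·m·s⁻³·K⁻¹
  C. [kg·m⁻¹·s⁻¹] · [m²·s⁻²·K⁻¹] = kg·m·s⁻³·K⁻¹
  D. [m²·s⁻²·K⁻¹] · [kg·m⁻¹·s⁻¹] = kg·m·s⁻³·K⁻¹
  E. W·m⁻²·K⁻¹ = J·s⁻¹·m⁻²·K⁻¹ = kg·s⁻³·K⁻¹
All reduce to kg·m·s⁻³·K⁻¹ except E., which is kg·s⁻³·K⁻¹.

E.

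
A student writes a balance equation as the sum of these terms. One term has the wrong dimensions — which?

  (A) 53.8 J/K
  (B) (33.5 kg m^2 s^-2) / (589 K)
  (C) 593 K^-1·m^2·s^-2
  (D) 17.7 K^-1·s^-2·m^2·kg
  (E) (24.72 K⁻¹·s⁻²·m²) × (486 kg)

(C)

Work out the base dimensions of each:
  (A) J·K⁻¹ = N·m·K⁻¹ = kg·m²·s⁻²·K⁻¹
  (B) [kg·m²·s⁻²] / [K] = kg·m²·s⁻²·K⁻¹
  (C) m²·s⁻²·K⁻¹
  (D) kg·m²·s⁻²·K⁻¹
  (E) [m²·s⁻²·K⁻¹] · [kg] = kg·m²·s⁻²·K⁻¹
All reduce to kg·m²·s⁻²·K⁻¹ except (C), which is m²·s⁻²·K⁻¹.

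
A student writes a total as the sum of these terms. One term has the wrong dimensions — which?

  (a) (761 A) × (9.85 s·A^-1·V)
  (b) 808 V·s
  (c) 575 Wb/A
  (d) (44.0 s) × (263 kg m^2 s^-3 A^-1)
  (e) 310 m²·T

(c)

Expand each in SI base units:
  (a) [A] · [kg·m²·s⁻²·A⁻²] = kg·m²·s⁻²·A⁻¹
  (b) V·s = J·C⁻¹·s = kg·m²·s⁻²·A⁻¹
  (c) Wb·A⁻¹ = V·s·A⁻¹ = kg·m²·s⁻²·A⁻²
  (d) [s] · [kg·m²·s⁻³·A⁻¹] = kg·m²·s⁻²·A⁻¹
  (e) T·m² = Wb·m⁻²·m² = kg·m²·s⁻²·A⁻¹
All reduce to kg·m²·s⁻²·A⁻¹ except (c), which is kg·m²·s⁻²·A⁻².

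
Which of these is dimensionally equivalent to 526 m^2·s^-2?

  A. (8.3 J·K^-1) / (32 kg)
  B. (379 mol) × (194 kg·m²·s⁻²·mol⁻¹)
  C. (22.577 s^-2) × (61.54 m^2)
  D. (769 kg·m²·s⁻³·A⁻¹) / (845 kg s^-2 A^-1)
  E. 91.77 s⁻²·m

Reference: m²·s⁻².
Each option:
  A. [kg·m²·s⁻²·K⁻¹] / [kg] = m²·s⁻²·K⁻¹
  B. [mol] · [kg·m²·s⁻²·mol⁻¹] = kg·m²·s⁻²
  C. [s⁻²] · [m²] = m²·s⁻²  ← same
  D. [kg·m²·s⁻³·A⁻¹] / [kg·s⁻²·A⁻¹] = m²·s⁻¹
  E. m·s⁻²
Only C. matches m²·s⁻².

C.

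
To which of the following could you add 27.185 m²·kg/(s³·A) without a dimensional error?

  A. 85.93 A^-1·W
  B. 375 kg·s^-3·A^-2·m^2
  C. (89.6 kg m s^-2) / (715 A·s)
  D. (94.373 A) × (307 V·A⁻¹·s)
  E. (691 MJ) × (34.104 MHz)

Reference: kg·m²·s⁻³·A⁻¹.
Each option:
  A. W·A⁻¹ = J·s⁻¹·A⁻¹ = kg·m²·s⁻³·A⁻¹  ← same
  B. kg·m²·s⁻³·A⁻²
  C. [kg·m·s⁻²] / [s·A] = kg·m·s⁻³·A⁻¹
  D. [A] · [kg·m²·s⁻²·A⁻²] = kg·m²·s⁻²·A⁻¹
  E. [kg·m²·s⁻²] · [s⁻¹] = kg·m²·s⁻³
Only A. matches kg·m²·s⁻³·A⁻¹.

A.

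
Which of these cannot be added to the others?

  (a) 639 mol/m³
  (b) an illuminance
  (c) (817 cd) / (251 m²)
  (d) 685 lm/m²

(a)

Work out the base dimensions of each:
  (a) mol·m⁻³ = m⁻³·mol
  (b) [illuminance] = m⁻²·cd
  (c) [cd] / [m²] = m⁻²·cd
  (d) lm·m⁻² = cd·m⁻² = m⁻²·cd
All reduce to m⁻²·cd except (a), which is m⁻³·mol.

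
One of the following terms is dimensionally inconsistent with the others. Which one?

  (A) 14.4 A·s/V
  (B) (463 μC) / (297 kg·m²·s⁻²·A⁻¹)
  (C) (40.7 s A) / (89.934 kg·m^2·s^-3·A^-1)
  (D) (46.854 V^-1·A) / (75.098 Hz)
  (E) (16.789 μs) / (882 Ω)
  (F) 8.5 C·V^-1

(B)

Reduce each to base SI dimensions:
  (A) A·s·V⁻¹ = A·s·(J·C⁻¹)⁻¹ = kg⁻¹·m⁻²·s⁴·A²
  (B) [s·A] / [kg·m²·s⁻²·A⁻¹] = kg⁻¹·m⁻²·s³·A²
  (C) [s·A] / [kg·m²·s⁻³·A⁻¹] = kg⁻¹·m⁻²·s⁴·A²
  (D) [kg⁻¹·m⁻²·s³·A²] / [s⁻¹] = kg⁻¹·m⁻²·s⁴·A²
  (E) [s] / [kg·m²·s⁻³·A⁻²] = kg⁻¹·m⁻²·s⁴·A²
  (F) C·V⁻¹ = s·A·(J·C⁻¹)⁻¹ = kg⁻¹·m⁻²·s⁴·A²
All reduce to kg⁻¹·m⁻²·s⁴·A² except (B), which is kg⁻¹·m⁻²·s³·A².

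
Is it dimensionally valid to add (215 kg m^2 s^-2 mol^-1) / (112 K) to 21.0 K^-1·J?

No

Reduce each to base SI dimensions:
  (215 kg m^2 s^-2 mol^-1) / (112 K):  [kg·m²·s⁻²·mol⁻¹] / [K] = kg·m²·s⁻²·K⁻¹·mol⁻¹
  21.0 K^-1·J:  J·K⁻¹ = N·m·K⁻¹ = kg·m²·s⁻²·K⁻¹
kg·m²·s⁻²·K⁻¹·mol⁻¹ ≠ kg·m²·s⁻²·K⁻¹, so they cannot be added.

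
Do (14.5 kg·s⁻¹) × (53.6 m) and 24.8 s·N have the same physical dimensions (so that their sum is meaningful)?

Yes

Dimensions:
  (14.5 kg·s⁻¹) × (53.6 m):  [kg·s⁻¹] · [m] = kg·m·s⁻¹
  24.8 s·N:  N·s = kg·m·s⁻²·s = kg·m·s⁻¹
Both are kg·m·s⁻¹, so they have the same dimensions and can be added.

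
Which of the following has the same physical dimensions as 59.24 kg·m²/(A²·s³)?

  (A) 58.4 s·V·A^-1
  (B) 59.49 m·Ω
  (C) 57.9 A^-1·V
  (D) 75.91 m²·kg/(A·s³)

(C)

Reference: kg·m²·s⁻³·A⁻².
Each option:
  (A) V·s·A⁻¹ = J·C⁻¹·s·A⁻¹ = kg·m²·s⁻²·A⁻²
  (B) Ω·m = V·A⁻¹·m = kg·m³·s⁻³·A⁻²
  (C) V·A⁻¹ = J·C⁻¹·A⁻¹ = kg·m²·s⁻³·A⁻²  ← same
  (D) kg·m²·s⁻³·A⁻¹
Only (C) matches kg·m²·s⁻³·A⁻².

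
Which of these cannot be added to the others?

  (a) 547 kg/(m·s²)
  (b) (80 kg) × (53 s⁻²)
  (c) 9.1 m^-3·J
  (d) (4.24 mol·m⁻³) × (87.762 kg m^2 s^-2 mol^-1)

(b)

Expand each in SI base units:
  (a) kg·m⁻¹·s⁻²
  (b) [kg] · [s⁻²] = kg·s⁻²
  (c) J·m⁻³ = N·m·m⁻³ = kg·m⁻¹·s⁻²
  (d) [m⁻³·mol] · [kg·m²·s⁻²·mol⁻¹] = kg·m⁻¹·s⁻²
All reduce to kg·m⁻¹·s⁻² except (b), which is kg·s⁻².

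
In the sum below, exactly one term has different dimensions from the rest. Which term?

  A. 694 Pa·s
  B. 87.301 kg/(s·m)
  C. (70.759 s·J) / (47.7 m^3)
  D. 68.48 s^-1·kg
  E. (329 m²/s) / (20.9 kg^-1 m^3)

Work out the base dimensions of each:
  A. Pa·s = N·m⁻²·s = kg·m⁻¹·s⁻¹
  B. kg·m⁻¹·s⁻¹
  C. [kg·m²·s⁻¹] / [m³] = kg·m⁻¹·s⁻¹
  D. kg·s⁻¹
  E. [m²·s⁻¹] / [kg⁻¹·m³] = kg·m⁻¹·s⁻¹
All reduce to kg·m⁻¹·s⁻¹ except D., which is kg·s⁻¹.

D.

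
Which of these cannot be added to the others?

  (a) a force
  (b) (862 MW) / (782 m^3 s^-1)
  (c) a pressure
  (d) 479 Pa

Expand each in SI base units:
  (a) [force] = kg·m·s⁻²
  (b) [kg·m²·s⁻³] / [m³·s⁻¹] = kg·m⁻¹·s⁻²
  (c) [pressure] = kg·m⁻¹·s⁻²
  (d) Pa = N·m⁻² = kg·m⁻¹·s⁻²
All reduce to kg·m⁻¹·s⁻² except (a), which is kg·m·s⁻².

(a)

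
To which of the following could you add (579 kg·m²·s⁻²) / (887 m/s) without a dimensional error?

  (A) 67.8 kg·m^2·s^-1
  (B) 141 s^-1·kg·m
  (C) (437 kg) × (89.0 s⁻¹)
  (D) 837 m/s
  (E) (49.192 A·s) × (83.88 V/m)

(B)

Reference: [kg·m²·s⁻²] / [m·s⁻¹] = kg·m·s⁻¹.
Each option:
  (A) kg·m²·s⁻¹
  (B) kg·m·s⁻¹  ← same
  (C) [kg] · [s⁻¹] = kg·s⁻¹
  (D) m·s⁻¹
  (E) [s·A] · [kg·m·s⁻³·A⁻¹] = kg·m·s⁻²
Only (B) matches kg·m·s⁻¹.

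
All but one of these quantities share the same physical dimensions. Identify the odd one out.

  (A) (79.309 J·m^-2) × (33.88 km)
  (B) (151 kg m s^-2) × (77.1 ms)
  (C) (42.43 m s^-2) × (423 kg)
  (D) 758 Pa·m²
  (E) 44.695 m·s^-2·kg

(B)

Work out the base dimensions of each:
  (A) [kg·s⁻²] · [m] = kg·m·s⁻²
  (B) [kg·m·s⁻²] · [s] = kg·m·s⁻¹
  (C) [m·s⁻²] · [kg] = kg·m·s⁻²
  (D) Pa·m² = N·m⁻²·m² = kg·m·s⁻²
  (E) kg·m·s⁻²
All reduce to kg·m·s⁻² except (B), which is kg·m·s⁻¹.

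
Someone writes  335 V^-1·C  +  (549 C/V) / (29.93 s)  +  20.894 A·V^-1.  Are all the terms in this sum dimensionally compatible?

No

Dimensions:
  335 V^-1·C:  C·V⁻¹ = s·A·(J·C⁻¹)⁻¹ = kg⁻¹·m⁻²·s⁴·A²
  (549 C/V) / (29.93 s):  [kg⁻¹·m⁻²·s⁴·A²] / [s] = kg⁻¹·m⁻²·s³·A²
  20.894 A·V^-1:  A·V⁻¹ = A·(J·C⁻¹)⁻¹ = kg⁻¹·m⁻²·s³·A²
The terms do not share a single dimension (kg⁻¹·m⁻²·s³·A² vs kg⁻¹·m⁻²·s⁴·A²).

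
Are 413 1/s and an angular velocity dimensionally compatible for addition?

Dimensions:
  413 1/s:  s⁻¹
  an angular velocity:  [angular velocity] = s⁻¹
Both are s⁻¹, so they have the same dimensions and can be added.

Yes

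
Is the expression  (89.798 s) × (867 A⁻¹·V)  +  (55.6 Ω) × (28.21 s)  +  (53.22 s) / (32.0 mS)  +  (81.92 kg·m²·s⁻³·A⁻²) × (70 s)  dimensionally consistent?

Yes

Reduce each to base SI dimensions:
  (89.798 s) × (867 A⁻¹·V):  [s] · [kg·m²·s⁻³·A⁻²] = kg·m²·s⁻²·A⁻²
  (55.6 Ω) × (28.21 s):  [kg·m²·s⁻³·A⁻²] · [s] = kg·m²·s⁻²·A⁻²
  (53.22 s) / (32.0 mS):  [s] / [kg⁻¹·m⁻²·s³·A²] = kg·m²·s⁻²·A⁻²
  (81.92 kg·m²·s⁻³·A⁻²) × (70 s):  [kg·m²·s⁻³·A⁻²] · [s] = kg·m²·s⁻²·A⁻²
Every term reduces to kg·m²·s⁻²·A⁻².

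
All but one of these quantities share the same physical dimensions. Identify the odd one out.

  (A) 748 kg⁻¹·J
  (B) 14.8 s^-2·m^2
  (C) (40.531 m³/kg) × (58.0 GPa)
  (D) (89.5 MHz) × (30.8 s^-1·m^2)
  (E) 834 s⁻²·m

Expand each in SI base units:
  (A) J·kg⁻¹ = N·m·kg⁻¹ = m²·s⁻²
  (B) m²·s⁻²
  (C) [kg⁻¹·m³] · [kg·m⁻¹·s⁻²] = m²·s⁻²
  (D) [s⁻¹] · [m²·s⁻¹] = m²·s⁻²
  (E) m·s⁻²
All reduce to m²·s⁻² except (E), which is m·s⁻².

(E)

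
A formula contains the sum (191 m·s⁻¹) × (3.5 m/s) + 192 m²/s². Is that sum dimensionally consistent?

Yes

Work out the base dimensions of each:
  (191 m·s⁻¹) × (3.5 m/s):  [m·s⁻¹] · [m·s⁻¹] = m²·s⁻²
  192 m²/s²:  m²·s⁻²
Both are m²·s⁻², so they have the same dimensions and can be added.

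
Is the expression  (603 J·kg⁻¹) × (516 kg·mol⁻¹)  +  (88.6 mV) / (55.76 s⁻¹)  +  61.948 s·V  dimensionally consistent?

No

Dimensions:
  (603 J·kg⁻¹) × (516 kg·mol⁻¹):  [m²·s⁻²] · [kg·mol⁻¹] = kg·m²·s⁻²·mol⁻¹
  (88.6 mV) / (55.76 s⁻¹):  [kg·m²·s⁻³·A⁻¹] / [s⁻¹] = kg·m²·s⁻²·A⁻¹
  61.948 s·V:  V·s = J·C⁻¹·s = kg·m²·s⁻²·A⁻¹
The terms do not share a single dimension (kg·m²·s⁻²·A⁻¹ vs kg·m²·s⁻²·mol⁻¹).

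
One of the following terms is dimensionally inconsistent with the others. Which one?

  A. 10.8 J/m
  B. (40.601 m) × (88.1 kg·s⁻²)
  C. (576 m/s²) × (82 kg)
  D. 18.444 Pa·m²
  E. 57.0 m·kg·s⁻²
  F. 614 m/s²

Dimensions:
  A. J·m⁻¹ = N·m·m⁻¹ = kg·m·s⁻²
  B. [m] · [kg·s⁻²] = kg·m·s⁻²
  C. [m·s⁻²] · [kg] = kg·m·s⁻²
  D. Pa·m² = N·m⁻²·m² = kg·m·s⁻²
  E. kg·m·s⁻²
  F. m·s⁻²
All reduce to kg·m·s⁻² except F., which is m·s⁻².

F.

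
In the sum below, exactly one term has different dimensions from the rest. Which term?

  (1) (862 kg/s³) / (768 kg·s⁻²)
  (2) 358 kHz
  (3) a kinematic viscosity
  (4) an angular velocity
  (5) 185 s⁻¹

Expand each in SI base units:
  (1) [kg·s⁻³] / [kg·s⁻²] = s⁻¹
  (2) Hz = s⁻¹
  (3) [kinematic viscosity] = m²·s⁻¹
  (4) [angular velocity] = s⁻¹
  (5) s⁻¹
All reduce to s⁻¹ except (3), which is m²·s⁻¹.

(3)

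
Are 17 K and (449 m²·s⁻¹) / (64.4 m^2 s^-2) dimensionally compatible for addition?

Reduce each to base SI dimensions:
  17 K:  K
  (449 m²·s⁻¹) / (64.4 m^2 s^-2):  [m²·s⁻¹] / [m²·s⁻²] = s
K ≠ s, so they cannot be added.

No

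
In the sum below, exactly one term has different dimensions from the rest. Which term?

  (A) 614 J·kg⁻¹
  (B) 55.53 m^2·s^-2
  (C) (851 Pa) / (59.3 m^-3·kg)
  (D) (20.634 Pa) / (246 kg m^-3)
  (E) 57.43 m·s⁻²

(E)

Dimensions:
  (A) J·kg⁻¹ = N·m·kg⁻¹ = m²·s⁻²
  (B) m²·s⁻²
  (C) [kg·m⁻¹·s⁻²] / [kg·m⁻³] = m²·s⁻²
  (D) [kg·m⁻¹·s⁻²] / [kg·m⁻³] = m²·s⁻²
  (E) m·s⁻²
All reduce to m²·s⁻² except (E), which is m·s⁻².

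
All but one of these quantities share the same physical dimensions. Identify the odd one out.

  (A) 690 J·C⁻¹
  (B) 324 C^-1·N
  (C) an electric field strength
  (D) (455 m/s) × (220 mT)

(A)

Work out the base dimensions of each:
  (A) J·C⁻¹ = N·m·(s·A)⁻¹ = kg·m²·s⁻³·A⁻¹
  (B) N·C⁻¹ = kg·m·s⁻²·(s·A)⁻¹ = kg·m·s⁻³·A⁻¹
  (C) [electric field strength] = kg·m·s⁻³·A⁻¹
  (D) [m·s⁻¹] · [kg·s⁻²·A⁻¹] = kg·m·s⁻³·A⁻¹
All reduce to kg·m·s⁻³·A⁻¹ except (A), which is kg·m²·s⁻³·A⁻¹.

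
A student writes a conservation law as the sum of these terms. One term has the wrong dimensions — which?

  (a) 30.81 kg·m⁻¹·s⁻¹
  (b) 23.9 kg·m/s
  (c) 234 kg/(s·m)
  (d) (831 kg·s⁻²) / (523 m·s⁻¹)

(b)

Dimensions:
  (a) kg·m⁻¹·s⁻¹
  (b) kg·m·s⁻¹
  (c) kg·m⁻¹·s⁻¹
  (d) [kg·s⁻²] / [m·s⁻¹] = kg·m⁻¹·s⁻¹
All reduce to kg·m⁻¹·s⁻¹ except (b), which is kg·m·s⁻¹.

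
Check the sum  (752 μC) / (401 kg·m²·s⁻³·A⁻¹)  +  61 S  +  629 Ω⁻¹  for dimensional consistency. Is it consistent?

No

Dimensions:
  (752 μC) / (401 kg·m²·s⁻³·A⁻¹):  [s·A] / [kg·m²·s⁻³·A⁻¹] = kg⁻¹·m⁻²·s⁴·A²
  61 S:  S = Ω⁻¹ = kg⁻¹·m⁻²·s³·A²
  629 Ω⁻¹:  Ω⁻¹ = (V·A⁻¹)⁻¹ = kg⁻¹·m⁻²·s³·A²
The terms do not share a single dimension (kg⁻¹·m⁻²·s³·A² vs kg⁻¹·m⁻²·s⁴·A²).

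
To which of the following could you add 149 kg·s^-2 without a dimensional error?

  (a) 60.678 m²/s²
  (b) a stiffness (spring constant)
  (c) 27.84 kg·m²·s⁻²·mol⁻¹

(b)

Reference: kg·s⁻².
Each option:
  (a) m²·s⁻²
  (b) [stiffness (spring constant)] = kg·s⁻²  ← same
  (c) kg·m²·s⁻²·mol⁻¹
Only (b) matches kg·s⁻².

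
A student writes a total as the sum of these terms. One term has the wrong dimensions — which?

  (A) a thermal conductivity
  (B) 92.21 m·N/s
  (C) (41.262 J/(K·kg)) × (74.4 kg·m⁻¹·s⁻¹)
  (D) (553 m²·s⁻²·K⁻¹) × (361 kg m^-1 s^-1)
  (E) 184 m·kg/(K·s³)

Dimensions:
  (A) [thermal conductivity] = kg·m·s⁻³·K⁻¹
  (B) N·m·s⁻¹ = kg·m·s⁻²·m·s⁻¹ = kg·m²·s⁻³
  (C) [m²·s⁻²·K⁻¹] · [kg·m⁻¹·s⁻¹] = kg·m·s⁻³·K⁻¹
  (D) [m²·s⁻²·K⁻¹] · [kg·m⁻¹·s⁻¹] = kg·m·s⁻³·K⁻¹
  (E) kg·m·s⁻³·K⁻¹
All reduce to kg·m·s⁻³·K⁻¹ except (B), which is kg·m²·s⁻³.

(B)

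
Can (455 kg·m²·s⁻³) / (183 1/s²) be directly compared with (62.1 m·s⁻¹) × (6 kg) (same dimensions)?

Reduce each to base SI dimensions:
  (455 kg·m²·s⁻³) / (183 1/s²):  [kg·m²·s⁻³] / [s⁻²] = kg·m²·s⁻¹
  (62.1 m·s⁻¹) × (6 kg):  [m·s⁻¹] · [kg] = kg·m·s⁻¹
kg·m²·s⁻¹ ≠ kg·m·s⁻¹, so they cannot be added.

No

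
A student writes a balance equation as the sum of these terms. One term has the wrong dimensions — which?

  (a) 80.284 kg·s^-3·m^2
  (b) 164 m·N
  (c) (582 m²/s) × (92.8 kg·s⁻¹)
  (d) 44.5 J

(a)

Work out the base dimensions of each:
  (a) kg·m²·s⁻³
  (b) N·m = kg·m·s⁻²·m = kg·m²·s⁻²
  (c) [m²·s⁻¹] · [kg·s⁻¹] = kg·m²·s⁻²
  (d) J = N·m = kg·m²·s⁻²
All reduce to kg·m²·s⁻² except (a), which is kg·m²·s⁻³.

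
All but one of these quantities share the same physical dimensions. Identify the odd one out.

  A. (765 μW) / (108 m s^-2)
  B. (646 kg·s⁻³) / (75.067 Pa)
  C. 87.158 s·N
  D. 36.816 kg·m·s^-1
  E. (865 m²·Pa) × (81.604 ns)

B.

Dimensions:
  A. [kg·m²·s⁻³] / [m·s⁻²] = kg·m·s⁻¹
  B. [kg·s⁻³] / [kg·m⁻¹·s⁻²] = m·s⁻¹
  C. N·s = kg·m·s⁻²·s = kg·m·s⁻¹
  D. kg·m·s⁻¹
  E. [kg·m·s⁻²] · [s] = kg·m·s⁻¹
All reduce to kg·m·s⁻¹ except B., which is m·s⁻¹.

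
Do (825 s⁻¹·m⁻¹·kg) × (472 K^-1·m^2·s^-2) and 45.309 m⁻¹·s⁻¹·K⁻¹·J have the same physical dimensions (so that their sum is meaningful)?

Dimensions:
  (825 s⁻¹·m⁻¹·kg) × (472 K^-1·m^2·s^-2):  [kg·m⁻¹·s⁻¹] · [m²·s⁻²·K⁻¹] = kg·m·s⁻³·K⁻¹
  45.309 m⁻¹·s⁻¹·K⁻¹·J:  J·s⁻¹·m⁻¹·K⁻¹ = N·m·s⁻¹·m⁻¹·K⁻¹ = kg·m·s⁻³·K⁻¹
Both are kg·m·s⁻³·K⁻¹, so they have the same dimensions and can be added.

Yes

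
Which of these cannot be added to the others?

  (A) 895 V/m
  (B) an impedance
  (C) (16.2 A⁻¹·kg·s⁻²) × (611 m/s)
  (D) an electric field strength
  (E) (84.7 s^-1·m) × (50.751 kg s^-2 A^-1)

In SI base units:
  (A) V·m⁻¹ = J·C⁻¹·m⁻¹ = kg·m·s⁻³·A⁻¹
  (B) [impedance] = kg·m²·s⁻³·A⁻²
  (C) [kg·s⁻²·A⁻¹] · [m·s⁻¹] = kg·m·s⁻³·A⁻¹
  (D) [electric field strength] = kg·m·s⁻³·A⁻¹
  (E) [m·s⁻¹] · [kg·s⁻²·A⁻¹] = kg·m·s⁻³·A⁻¹
All reduce to kg·m·s⁻³·A⁻¹ except (B), which is kg·m²·s⁻³·A⁻².

(B)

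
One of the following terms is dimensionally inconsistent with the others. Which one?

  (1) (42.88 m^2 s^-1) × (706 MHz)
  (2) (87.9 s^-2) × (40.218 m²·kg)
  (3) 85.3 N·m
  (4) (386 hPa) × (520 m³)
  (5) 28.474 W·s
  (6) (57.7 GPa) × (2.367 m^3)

(1)

In SI base units:
  (1) [m²·s⁻¹] · [s⁻¹] = m²·s⁻²
  (2) [s⁻²] · [kg·m²] = kg·m²·s⁻²
  (3) N·m = kg·m·s⁻²·m = kg·m²·s⁻²
  (4) [kg·m⁻¹·s⁻²] · [m³] = kg·m²·s⁻²
  (5) W·s = J·s⁻¹·s = kg·m²·s⁻²
  (6) [kg·m⁻¹·s⁻²] · [m³] = kg·m²·s⁻²
All reduce to kg·m²·s⁻² except (1), which is m²·s⁻².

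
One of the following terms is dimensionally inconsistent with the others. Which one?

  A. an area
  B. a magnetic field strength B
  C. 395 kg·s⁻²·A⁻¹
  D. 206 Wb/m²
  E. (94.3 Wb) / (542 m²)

A.

Expand each in SI base units:
  A. [area] = m²
  B. [magnetic field strength B] = kg·s⁻²·A⁻¹
  C. kg·s⁻²·A⁻¹
  D. Wb·m⁻² = V·s·m⁻² = kg·s⁻²·A⁻¹
  E. [kg·m²·s⁻²·A⁻¹] / [m²] = kg·s⁻²·A⁻¹
All reduce to kg·s⁻²·A⁻¹ except A., which is m².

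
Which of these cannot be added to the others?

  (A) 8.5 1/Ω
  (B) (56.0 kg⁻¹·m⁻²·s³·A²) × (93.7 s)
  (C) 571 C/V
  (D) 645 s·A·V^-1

In SI base units:
  (A) Ω⁻¹ = (V·A⁻¹)⁻¹ = kg⁻¹·m⁻²·s³·A²
  (B) [kg⁻¹·m⁻²·s³·A²] · [s] = kg⁻¹·m⁻²·s⁴·A²
  (C) C·V⁻¹ = s·A·(J·C⁻¹)⁻¹ = kg⁻¹·m⁻²·s⁴·A²
  (D) A·s·V⁻¹ = A·s·(J·C⁻¹)⁻¹ = kg⁻¹·m⁻²·s⁴·A²
All reduce to kg⁻¹·m⁻²·s⁴·A² except (A), which is kg⁻¹·m⁻²·s³·A².

(A)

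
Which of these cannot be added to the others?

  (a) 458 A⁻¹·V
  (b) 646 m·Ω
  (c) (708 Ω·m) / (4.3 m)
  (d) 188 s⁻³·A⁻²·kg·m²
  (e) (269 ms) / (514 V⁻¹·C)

(b)

Expand each in SI base units:
  (a) V·A⁻¹ = J·C⁻¹·A⁻¹ = kg·m²·s⁻³·A⁻²
  (b) Ω·m = V·A⁻¹·m = kg·m³·s⁻³·A⁻²
  (c) [kg·m³·s⁻³·A⁻²] / [m] = kg·m²·s⁻³·A⁻²
  (d) kg·m²·s⁻³·A⁻²
  (e) [s] / [kg⁻¹·m⁻²·s⁴·A²] = kg·m²·s⁻³·A⁻²
All reduce to kg·m²·s⁻³·A⁻² except (b), which is kg·m³·s⁻³·A⁻².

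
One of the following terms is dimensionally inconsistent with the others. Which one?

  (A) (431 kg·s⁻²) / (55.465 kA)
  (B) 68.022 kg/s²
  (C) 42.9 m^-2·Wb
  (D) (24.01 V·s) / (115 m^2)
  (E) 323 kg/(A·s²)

(B)

Expand each in SI base units:
  (A) [kg·s⁻²] / [A] = kg·s⁻²·A⁻¹
  (B) kg·s⁻²
  (C) Wb·m⁻² = V·s·m⁻² = kg·s⁻²·A⁻¹
  (D) [kg·m²·s⁻²·A⁻¹] / [m²] = kg·s⁻²·A⁻¹
  (E) kg·s⁻²·A⁻¹
All reduce to kg·s⁻²·A⁻¹ except (B), which is kg·s⁻².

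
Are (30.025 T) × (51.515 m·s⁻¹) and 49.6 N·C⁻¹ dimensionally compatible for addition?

Work out the base dimensions of each:
  (30.025 T) × (51.515 m·s⁻¹):  [kg·s⁻²·A⁻¹] · [m·s⁻¹] = kg·m·s⁻³·A⁻¹
  49.6 N·C⁻¹:  N·C⁻¹ = kg·m·s⁻²·(s·A)⁻¹ = kg·m·s⁻³·A⁻¹
Both are kg·m·s⁻³·A⁻¹, so they have the same dimensions and can be added.

Yes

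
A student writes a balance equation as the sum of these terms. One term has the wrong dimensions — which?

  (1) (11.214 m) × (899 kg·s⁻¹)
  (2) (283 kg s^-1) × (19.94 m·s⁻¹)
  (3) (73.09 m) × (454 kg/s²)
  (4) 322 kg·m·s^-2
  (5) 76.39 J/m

(1)

In SI base units:
  (1) [m] · [kg·s⁻¹] = kg·m·s⁻¹
  (2) [kg·s⁻¹] · [m·s⁻¹] = kg·m·s⁻²
  (3) [m] · [kg·s⁻²] = kg·m·s⁻²
  (4) kg·m·s⁻²
  (5) J·m⁻¹ = N·m·m⁻¹ = kg·m·s⁻²
All reduce to kg·m·s⁻² except (1), which is kg·m·s⁻¹.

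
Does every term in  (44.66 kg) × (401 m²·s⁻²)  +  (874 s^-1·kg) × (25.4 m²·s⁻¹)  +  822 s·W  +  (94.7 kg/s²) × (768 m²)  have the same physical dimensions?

Dimensions:
  (44.66 kg) × (401 m²·s⁻²):  [kg] · [m²·s⁻²] = kg·m²·s⁻²
  (874 s^-1·kg) × (25.4 m²·s⁻¹):  [kg·s⁻¹] · [m²·s⁻¹] = kg·m²·s⁻²
  822 s·W:  W·s = J·s⁻¹·s = kg·m²·s⁻²
  (94.7 kg/s²) × (768 m²):  [kg·s⁻²] · [m²] = kg·m²·s⁻²
Every term reduces to kg·m²·s⁻².

Yes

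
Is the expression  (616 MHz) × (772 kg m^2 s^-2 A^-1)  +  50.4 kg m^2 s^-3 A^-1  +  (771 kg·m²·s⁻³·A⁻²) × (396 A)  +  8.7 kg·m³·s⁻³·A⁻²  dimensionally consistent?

Work out the base dimensions of each:
  (616 MHz) × (772 kg m^2 s^-2 A^-1):  [s⁻¹] · [kg·m²·s⁻²·A⁻¹] = kg·m²·s⁻³·A⁻¹
  50.4 kg m^2 s^-3 A^-1:  kg·m²·s⁻³·A⁻¹
  (771 kg·m²·s⁻³·A⁻²) × (396 A):  [kg·m²·s⁻³·A⁻²] · [A] = kg·m²·s⁻³·A⁻¹
  8.7 kg·m³·s⁻³·A⁻²:  kg·m³·s⁻³·A⁻²
The terms do not share a single dimension (kg·m²·s⁻³·A⁻¹ vs kg·m³·s⁻³·A⁻²).

No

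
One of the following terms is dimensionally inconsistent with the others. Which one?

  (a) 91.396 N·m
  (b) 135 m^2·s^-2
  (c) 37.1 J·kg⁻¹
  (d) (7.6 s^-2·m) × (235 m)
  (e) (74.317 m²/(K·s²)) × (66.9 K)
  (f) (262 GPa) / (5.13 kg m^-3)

In SI base units:
  (a) N·m = kg·m·s⁻²·m = kg·m²·s⁻²
  (b) m²·s⁻²
  (c) J·kg⁻¹ = N·m·kg⁻¹ = m²·s⁻²
  (d) [m·s⁻²] · [m] = m²·s⁻²
  (e) [m²·s⁻²·K⁻¹] · [K] = m²·s⁻²
  (f) [kg·m⁻¹·s⁻²] / [kg·m⁻³] = m²·s⁻²
All reduce to m²·s⁻² except (a), which is kg·m²·s⁻².

(a)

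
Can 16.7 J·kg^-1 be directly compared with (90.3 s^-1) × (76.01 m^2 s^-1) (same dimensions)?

Dimensions:
  16.7 J·kg^-1:  J·kg⁻¹ = N·m·kg⁻¹ = m²·s⁻²
  (90.3 s^-1) × (76.01 m^2 s^-1):  [s⁻¹] · [m²·s⁻¹] = m²·s⁻²
Both are m²·s⁻², so they have the same dimensions and can be added.

Yes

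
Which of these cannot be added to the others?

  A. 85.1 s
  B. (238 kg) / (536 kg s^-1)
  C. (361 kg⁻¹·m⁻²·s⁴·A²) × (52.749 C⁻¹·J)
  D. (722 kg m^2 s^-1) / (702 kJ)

Work out the base dimensions of each:
  A. s
  B. [kg] / [kg·s⁻¹] = s
  C. [kg⁻¹·m⁻²·s⁴·A²] · [kg·m²·s⁻³·A⁻¹] = s·A
  D. [kg·m²·s⁻¹] / [kg·m²·s⁻²] = s
All reduce to s except C., which is s·A.

C.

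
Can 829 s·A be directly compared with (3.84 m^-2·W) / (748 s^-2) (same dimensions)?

Work out the base dimensions of each:
  829 s·A:  A·s = s·A
  (3.84 m^-2·W) / (748 s^-2):  [kg·s⁻³] / [s⁻²] = kg·s⁻¹
s·A ≠ kg·s⁻¹, so they cannot be added.

No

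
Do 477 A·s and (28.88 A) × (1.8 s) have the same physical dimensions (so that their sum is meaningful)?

Reduce each to base SI dimensions:
  477 A·s:  A·s = s·A
  (28.88 A) × (1.8 s):  [A] · [s] = s·A
Both are s·A, so they have the same dimensions and can be added.

Yes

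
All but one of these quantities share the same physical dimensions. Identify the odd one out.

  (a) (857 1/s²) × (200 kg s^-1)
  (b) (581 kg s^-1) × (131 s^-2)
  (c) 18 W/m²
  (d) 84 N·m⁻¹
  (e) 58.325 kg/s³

Reduce each to base SI dimensions:
  (a) [s⁻²] · [kg·s⁻¹] = kg·s⁻³
  (b) [kg·s⁻¹] · [s⁻²] = kg·s⁻³
  (c) W·m⁻² = J·s⁻¹·m⁻² = kg·s⁻³
  (d) N·m⁻¹ = kg·m·s⁻²·m⁻¹ = kg·s⁻²
  (e) kg·s⁻³
All reduce to kg·s⁻³ except (d), which is kg·s⁻².

(d)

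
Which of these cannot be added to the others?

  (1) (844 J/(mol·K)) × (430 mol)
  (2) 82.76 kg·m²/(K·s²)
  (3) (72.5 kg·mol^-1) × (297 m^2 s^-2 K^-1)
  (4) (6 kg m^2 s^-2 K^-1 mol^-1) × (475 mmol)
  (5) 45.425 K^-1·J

Work out the base dimensions of each:
  (1) [kg·m²·s⁻²·K⁻¹·mol⁻¹] · [mol] = kg·m²·s⁻²·K⁻¹
  (2) kg·m²·s⁻²·K⁻¹
  (3) [kg·mol⁻¹] · [m²·s⁻²·K⁻¹] = kg·m²·s⁻²·K⁻¹·mol⁻¹
  (4) [kg·m²·s⁻²·K⁻¹·mol⁻¹] · [mol] = kg·m²·s⁻²·K⁻¹
  (5) J·K⁻¹ = N·m·K⁻¹ = kg·m²·s⁻²·K⁻¹
All reduce to kg·m²·s⁻²·K⁻¹ except (3), which is kg·m²·s⁻²·K⁻¹·mol⁻¹.

(3)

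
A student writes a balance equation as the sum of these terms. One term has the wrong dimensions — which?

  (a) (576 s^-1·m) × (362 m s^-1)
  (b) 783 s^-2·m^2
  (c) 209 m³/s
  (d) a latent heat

(c)

Reduce each to base SI dimensions:
  (a) [m·s⁻¹] · [m·s⁻¹] = m²·s⁻²
  (b) m²·s⁻²
  (c) m³·s⁻¹
  (d) [latent heat] = m²·s⁻²
All reduce to m²·s⁻² except (c), which is m³·s⁻¹.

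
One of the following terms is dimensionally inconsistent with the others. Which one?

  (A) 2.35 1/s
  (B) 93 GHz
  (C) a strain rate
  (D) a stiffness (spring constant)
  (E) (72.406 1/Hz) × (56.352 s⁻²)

(D)

In SI base units:
  (A) s⁻¹
  (B) Hz = s⁻¹
  (C) [strain rate] = s⁻¹
  (D) [stiffness (spring constant)] = kg·s⁻²
  (E) [s] · [s⁻²] = s⁻¹
All reduce to s⁻¹ except (D), which is kg·s⁻².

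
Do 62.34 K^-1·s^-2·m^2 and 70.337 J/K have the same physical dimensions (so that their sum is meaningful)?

No

Reduce each to base SI dimensions:
  62.34 K^-1·s^-2·m^2:  m²·s⁻²·K⁻¹
  70.337 J/K:  J·K⁻¹ = N·m·K⁻¹ = kg·m²·s⁻²·K⁻¹
m²·s⁻²·K⁻¹ ≠ kg·m²·s⁻²·K⁻¹, so they cannot be added.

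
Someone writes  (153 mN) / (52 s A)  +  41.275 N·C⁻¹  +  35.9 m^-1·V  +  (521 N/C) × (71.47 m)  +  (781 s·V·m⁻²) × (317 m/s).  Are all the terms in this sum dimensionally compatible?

Dimensions:
  (153 mN) / (52 s A):  [kg·m·s⁻²] / [s·A] = kg·m·s⁻³·A⁻¹
  41.275 N·C⁻¹:  N·C⁻¹ = kg·m·s⁻²·(s·A)⁻¹ = kg·m·s⁻³·A⁻¹
  35.9 m^-1·V:  V·m⁻¹ = J·C⁻¹·m⁻¹ = kg·m·s⁻³·A⁻¹
  (521 N/C) × (71.47 m):  [kg·m·s⁻³·A⁻¹] · [m] = kg·m²·s⁻³·A⁻¹
  (781 s·V·m⁻²) × (317 m/s):  [kg·s⁻²·A⁻¹] · [m·s⁻¹] = kg·m·s⁻³·A⁻¹
The terms do not share a single dimension (kg·m²·s⁻³·A⁻¹ vs kg·m·s⁻³·A⁻¹).

No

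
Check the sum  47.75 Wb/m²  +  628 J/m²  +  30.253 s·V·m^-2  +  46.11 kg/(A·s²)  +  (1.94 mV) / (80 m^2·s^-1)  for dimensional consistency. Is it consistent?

Dimensions:
  47.75 Wb/m²:  Wb·m⁻² = V·s·m⁻² = kg·s⁻²·A⁻¹
  628 J/m²:  J·m⁻² = N·m·m⁻² = kg·s⁻²
  30.253 s·V·m^-2:  V·s·m⁻² = J·C⁻¹·s·m⁻² = kg·s⁻²·A⁻¹
  46.11 kg/(A·s²):  kg·s⁻²·A⁻¹
  (1.94 mV) / (80 m^2·s^-1):  [kg·m²·s⁻³·A⁻¹] / [m²·s⁻¹] = kg·s⁻²·A⁻¹
The terms do not share a single dimension (kg·s⁻² vs kg·s⁻²·A⁻¹).

No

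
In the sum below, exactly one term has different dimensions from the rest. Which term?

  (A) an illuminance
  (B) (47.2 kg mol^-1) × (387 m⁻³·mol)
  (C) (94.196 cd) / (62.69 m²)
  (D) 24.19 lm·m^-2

Expand each in SI base units:
  (A) [illuminance] = m⁻²·cd
  (B) [kg·mol⁻¹] · [m⁻³·mol] = kg·m⁻³
  (C) [cd] / [m²] = m⁻²·cd
  (D) lm·m⁻² = cd·m⁻² = m⁻²·cd
All reduce to m⁻²·cd except (B), which is kg·m⁻³.

(B)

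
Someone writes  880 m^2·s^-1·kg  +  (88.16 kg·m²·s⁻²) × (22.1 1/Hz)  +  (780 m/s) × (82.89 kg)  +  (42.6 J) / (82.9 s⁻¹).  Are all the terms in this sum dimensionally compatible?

In SI base units:
  880 m^2·s^-1·kg:  kg·m²·s⁻¹
  (88.16 kg·m²·s⁻²) × (22.1 1/Hz):  [kg·m²·s⁻²] · [s] = kg·m²·s⁻¹
  (780 m/s) × (82.89 kg):  [m·s⁻¹] · [kg] = kg·m·s⁻¹
  (42.6 J) / (82.9 s⁻¹):  [kg·m²·s⁻²] / [s⁻¹] = kg·m²·s⁻¹
The terms do not share a single dimension (kg·m²·s⁻¹ vs kg·m·s⁻¹).

No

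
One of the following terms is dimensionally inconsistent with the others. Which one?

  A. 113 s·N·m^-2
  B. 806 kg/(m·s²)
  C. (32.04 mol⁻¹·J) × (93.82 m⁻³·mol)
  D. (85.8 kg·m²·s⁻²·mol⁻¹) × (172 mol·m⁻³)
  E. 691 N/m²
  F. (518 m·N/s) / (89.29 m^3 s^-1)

Reduce each to base SI dimensions:
  A. N·s·m⁻² = kg·m·s⁻²·s·m⁻² = kg·m⁻¹·s⁻¹
  B. kg·m⁻¹·s⁻²
  C. [kg·m²·s⁻²·mol⁻¹] · [m⁻³·mol] = kg·m⁻¹·s⁻²
  D. [kg·m²·s⁻²·mol⁻¹] · [m⁻³·mol] = kg·m⁻¹·s⁻²
  E. N·m⁻² = kg·m·s⁻²·m⁻² = kg·m⁻¹·s⁻²
  F. [kg·m²·s⁻³] / [m³·s⁻¹] = kg·m⁻¹·s⁻²
All reduce to kg·m⁻¹·s⁻² except A., which is kg·m⁻¹·s⁻¹.

A.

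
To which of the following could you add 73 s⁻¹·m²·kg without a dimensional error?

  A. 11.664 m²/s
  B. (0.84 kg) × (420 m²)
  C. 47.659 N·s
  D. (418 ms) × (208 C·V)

Reference: kg·m²·s⁻¹.
Each option:
  A. m²·s⁻¹
  B. [kg] · [m²] = kg·m²
  C. N·s = kg·m·s⁻²·s = kg·m·s⁻¹
  D. [s] · [kg·m²·s⁻²] = kg·m²·s⁻¹  ← same
Only D. matches kg·m²·s⁻¹.

D.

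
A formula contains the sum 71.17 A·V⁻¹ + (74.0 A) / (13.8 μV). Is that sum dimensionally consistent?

Yes

Reduce each to base SI dimensions:
  71.17 A·V⁻¹:  A·V⁻¹ = A·(J·C⁻¹)⁻¹ = kg⁻¹·m⁻²·s³·A²
  (74.0 A) / (13.8 μV):  [A] / [kg·m²·s⁻³·A⁻¹] = kg⁻¹·m⁻²·s³·A²
Both are kg⁻¹·m⁻²·s³·A², so they have the same dimensions and can be added.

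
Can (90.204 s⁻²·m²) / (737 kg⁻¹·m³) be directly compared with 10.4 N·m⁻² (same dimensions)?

Yes

Dimensions:
  (90.204 s⁻²·m²) / (737 kg⁻¹·m³):  [m²·s⁻²] / [kg⁻¹·m³] = kg·m⁻¹·s⁻²
  10.4 N·m⁻²:  N·m⁻² = kg·m·s⁻²·m⁻² = kg·m⁻¹·s⁻²
Both are kg·m⁻¹·s⁻², so they have the same dimensions and can be added.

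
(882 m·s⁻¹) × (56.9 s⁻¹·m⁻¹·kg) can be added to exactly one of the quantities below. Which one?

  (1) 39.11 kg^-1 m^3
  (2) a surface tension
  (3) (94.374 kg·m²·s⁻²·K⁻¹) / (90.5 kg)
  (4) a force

Reference: [m·s⁻¹] · [kg·m⁻¹·s⁻¹] = kg·s⁻².
Each option:
  (1) kg⁻¹·m³
  (2) [surface tension] = kg·s⁻²  ← same
  (3) [kg·m²·s⁻²·K⁻¹] / [kg] = m²·s⁻²·K⁻¹
  (4) [force] = kg·m·s⁻²
Only (2) matches kg·s⁻².

(2)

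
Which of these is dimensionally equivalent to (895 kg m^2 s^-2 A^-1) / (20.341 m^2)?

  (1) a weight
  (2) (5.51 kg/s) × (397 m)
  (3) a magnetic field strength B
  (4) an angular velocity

(3)

Reference: [kg·m²·s⁻²·A⁻¹] / [m²] = kg·s⁻²·A⁻¹.
Each option:
  (1) [weight] = kg·m·s⁻²
  (2) [kg·s⁻¹] · [m] = kg·m·s⁻¹
  (3) [magnetic field strength B] = kg·s⁻²·A⁻¹  ← same
  (4) [angular velocity] = s⁻¹
Only (3) matches kg·s⁻²·A⁻¹.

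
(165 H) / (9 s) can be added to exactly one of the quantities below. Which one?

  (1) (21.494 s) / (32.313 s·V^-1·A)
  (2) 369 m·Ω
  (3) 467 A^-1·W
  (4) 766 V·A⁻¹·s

(1)

Reference: [kg·m²·s⁻²·A⁻²] / [s] = kg·m²·s⁻³·A⁻².
Each option:
  (1) [s] / [kg⁻¹·m⁻²·s⁴·A²] = kg·m²·s⁻³·A⁻²  ← same
  (2) Ω·m = V·A⁻¹·m = kg·m³·s⁻³·A⁻²
  (3) W·A⁻¹ = J·s⁻¹·A⁻¹ = kg·m²·s⁻³·A⁻¹
  (4) V·s·A⁻¹ = J·C⁻¹·s·A⁻¹ = kg·m²·s⁻²·A⁻²
Only (1) matches kg·m²·s⁻³·A⁻².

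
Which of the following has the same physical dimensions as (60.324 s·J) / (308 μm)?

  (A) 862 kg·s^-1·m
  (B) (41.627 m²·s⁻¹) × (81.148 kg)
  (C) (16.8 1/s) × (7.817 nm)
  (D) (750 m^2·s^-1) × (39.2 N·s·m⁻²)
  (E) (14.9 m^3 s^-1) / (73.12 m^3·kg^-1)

Reference: [kg·m²·s⁻¹] / [m] = kg·m·s⁻¹.
Each option:
  (A) kg·m·s⁻¹  ← same
  (B) [m²·s⁻¹] · [kg] = kg·m²·s⁻¹
  (C) [s⁻¹] · [m] = m·s⁻¹
  (D) [m²·s⁻¹] · [kg·m⁻¹·s⁻¹] = kg·m·s⁻²
  (E) [m³·s⁻¹] / [kg⁻¹·m³] = kg·s⁻¹
Only (A) matches kg·m·s⁻¹.

(A)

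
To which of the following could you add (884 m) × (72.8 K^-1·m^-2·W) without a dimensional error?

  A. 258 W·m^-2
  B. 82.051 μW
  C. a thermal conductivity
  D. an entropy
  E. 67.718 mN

Reference: [m] · [kg·s⁻³·K⁻¹] = kg·m·s⁻³·K⁻¹.
Each option:
  A. W·m⁻² = J·s⁻¹·m⁻² = kg·s⁻³
  B. W = J·s⁻¹ = kg·m²·s⁻³
  C. [thermal conductivity] = kg·m·s⁻³·K⁻¹  ← same
  D. [entropy] = kg·m²·s⁻²·K⁻¹
  E. N = kg·m·s⁻²
Only C. matches kg·m·s⁻³·K⁻¹.

C.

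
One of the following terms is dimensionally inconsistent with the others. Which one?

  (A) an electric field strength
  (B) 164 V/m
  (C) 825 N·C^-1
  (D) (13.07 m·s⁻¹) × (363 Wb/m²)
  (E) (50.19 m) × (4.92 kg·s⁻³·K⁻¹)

(E)

Work out the base dimensions of each:
  (A) [electric field strength] = kg·m·s⁻³·A⁻¹
  (B) V·m⁻¹ = J·C⁻¹·m⁻¹ = kg·m·s⁻³·A⁻¹
  (C) N·C⁻¹ = kg·m·s⁻²·(s·A)⁻¹ = kg·m·s⁻³·A⁻¹
  (D) [m·s⁻¹] · [kg·s⁻²·A⁻¹] = kg·m·s⁻³·A⁻¹
  (E) [m] · [kg·s⁻³·K⁻¹] = kg·m·s⁻³·K⁻¹
All reduce to kg·m·s⁻³·A⁻¹ except (E), which is kg·m·s⁻³·K⁻¹.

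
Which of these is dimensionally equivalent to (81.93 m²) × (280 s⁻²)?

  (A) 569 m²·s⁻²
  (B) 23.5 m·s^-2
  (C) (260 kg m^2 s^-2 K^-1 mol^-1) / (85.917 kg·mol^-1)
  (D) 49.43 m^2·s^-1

Reference: [m²] · [s⁻²] = m²·s⁻².
Each option:
  (A) m²·s⁻²  ← same
  (B) m·s⁻²
  (C) [kg·m²·s⁻²·K⁻¹·mol⁻¹] / [kg·mol⁻¹] = m²·s⁻²·K⁻¹
  (D) m²·s⁻¹
Only (A) matches m²·s⁻².

(A)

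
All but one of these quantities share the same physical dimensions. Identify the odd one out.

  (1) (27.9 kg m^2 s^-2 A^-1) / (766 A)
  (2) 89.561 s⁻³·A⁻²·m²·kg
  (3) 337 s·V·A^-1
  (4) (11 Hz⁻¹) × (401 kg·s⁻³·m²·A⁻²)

(2)

In SI base units:
  (1) [kg·m²·s⁻²·A⁻¹] / [A] = kg·m²·s⁻²·A⁻²
  (2) kg·m²·s⁻³·A⁻²
  (3) V·s·A⁻¹ = J·C⁻¹·s·A⁻¹ = kg·m²·s⁻²·A⁻²
  (4) [s] · [kg·m²·s⁻³·A⁻²] = kg·m²·s⁻²·A⁻²
All reduce to kg·m²·s⁻²·A⁻² except (2), which is kg·m²·s⁻³·A⁻².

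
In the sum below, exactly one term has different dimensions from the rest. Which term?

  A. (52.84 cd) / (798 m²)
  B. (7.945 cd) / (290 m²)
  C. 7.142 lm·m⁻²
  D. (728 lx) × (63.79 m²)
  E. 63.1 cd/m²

D.

Work out the base dimensions of each:
  A. [cd] / [m²] = m⁻²·cd
  B. [cd] / [m²] = m⁻²·cd
  C. lm·m⁻² = cd·m⁻² = m⁻²·cd
  D. [m⁻²·cd] · [m²] = cd
  E. cd·m⁻² = m⁻²·cd
All reduce to m⁻²·cd except D., which is cd.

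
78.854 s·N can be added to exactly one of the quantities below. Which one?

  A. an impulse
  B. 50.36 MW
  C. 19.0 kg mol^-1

A.

Reference: N·s = kg·m·s⁻²·s = kg·m·s⁻¹.
Each option:
  A. [impulse] = kg·m·s⁻¹  ← same
  B. W = J·s⁻¹ = kg·m²·s⁻³
  C. kg·mol⁻¹
Only A. matches kg·m·s⁻¹.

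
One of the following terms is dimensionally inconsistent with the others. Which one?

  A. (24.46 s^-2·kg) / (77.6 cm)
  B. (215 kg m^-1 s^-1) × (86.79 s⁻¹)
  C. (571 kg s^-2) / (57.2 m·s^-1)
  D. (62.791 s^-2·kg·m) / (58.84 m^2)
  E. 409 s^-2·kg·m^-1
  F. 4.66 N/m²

C.

Work out the base dimensions of each:
  A. [kg·s⁻²] / [m] = kg·m⁻¹·s⁻²
  B. [kg·m⁻¹·s⁻¹] · [s⁻¹] = kg·m⁻¹·s⁻²
  C. [kg·s⁻²] / [m·s⁻¹] = kg·m⁻¹·s⁻¹
  D. [kg·m·s⁻²] / [m²] = kg·m⁻¹·s⁻²
  E. kg·m⁻¹·s⁻²
  F. N·m⁻² = kg·m·s⁻²·m⁻² = kg·m⁻¹·s⁻²
All reduce to kg·m⁻¹·s⁻² except C., which is kg·m⁻¹·s⁻¹.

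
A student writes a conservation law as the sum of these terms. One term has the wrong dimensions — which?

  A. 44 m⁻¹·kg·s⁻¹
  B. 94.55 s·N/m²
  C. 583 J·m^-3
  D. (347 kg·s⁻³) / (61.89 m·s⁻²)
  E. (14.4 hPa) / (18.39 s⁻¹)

Dimensions:
  A. kg·m⁻¹·s⁻¹
  B. N·s·m⁻² = kg·m·s⁻²·s·m⁻² = kg·m⁻¹·s⁻¹
  C. J·m⁻³ = N·m·m⁻³ = kg·m⁻¹·s⁻²
  D. [kg·s⁻³] / [m·s⁻²] = kg·m⁻¹·s⁻¹
  E. [kg·m⁻¹·s⁻²] / [s⁻¹] = kg·m⁻¹·s⁻¹
All reduce to kg·m⁻¹·s⁻¹ except C., which is kg·m⁻¹·s⁻².

C.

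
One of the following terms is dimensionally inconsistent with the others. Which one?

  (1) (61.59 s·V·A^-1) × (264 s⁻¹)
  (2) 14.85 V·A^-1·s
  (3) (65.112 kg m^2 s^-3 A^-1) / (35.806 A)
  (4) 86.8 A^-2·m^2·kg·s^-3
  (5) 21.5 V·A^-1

(2)

Expand each in SI base units:
  (1) [kg·m²·s⁻²·A⁻²] · [s⁻¹] = kg·m²·s⁻³·A⁻²
  (2) V·s·A⁻¹ = J·C⁻¹·s·A⁻¹ = kg·m²·s⁻²·A⁻²
  (3) [kg·m²·s⁻³·A⁻¹] / [A] = kg·m²·s⁻³·A⁻²
  (4) kg·m²·s⁻³·A⁻²
  (5) V·A⁻¹ = J·C⁻¹·A⁻¹ = kg·m²·s⁻³·A⁻²
All reduce to kg·m²·s⁻³·A⁻² except (2), which is kg·m²·s⁻²·A⁻².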